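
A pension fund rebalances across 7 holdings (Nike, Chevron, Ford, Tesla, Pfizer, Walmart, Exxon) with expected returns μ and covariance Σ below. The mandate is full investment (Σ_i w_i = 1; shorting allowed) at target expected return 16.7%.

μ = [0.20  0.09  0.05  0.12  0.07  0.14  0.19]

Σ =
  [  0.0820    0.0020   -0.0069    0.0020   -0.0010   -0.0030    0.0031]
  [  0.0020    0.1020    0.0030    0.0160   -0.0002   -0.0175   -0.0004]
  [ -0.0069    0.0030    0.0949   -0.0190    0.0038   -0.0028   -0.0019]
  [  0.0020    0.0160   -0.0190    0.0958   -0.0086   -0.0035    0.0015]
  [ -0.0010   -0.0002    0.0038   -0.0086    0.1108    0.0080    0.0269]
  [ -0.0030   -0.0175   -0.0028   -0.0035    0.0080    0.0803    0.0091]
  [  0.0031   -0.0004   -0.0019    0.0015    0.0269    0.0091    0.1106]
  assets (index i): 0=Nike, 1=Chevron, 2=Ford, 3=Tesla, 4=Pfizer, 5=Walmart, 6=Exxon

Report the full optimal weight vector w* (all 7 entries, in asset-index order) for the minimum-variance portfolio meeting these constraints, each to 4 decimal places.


0.3602  0.0730  0.0355  0.1196  -0.0438  0.2244  0.2311

p=Σ⁻¹μ = [2.4897  0.9374  1.0185  1.3158  0.2344  1.9478  1.4339]
q=Σ⁻¹𝟙 = [13.2337  9.7548  13.9352  12.3871  7.1692  14.7254  5.8221]
a=μᵀp=1.352665  b=𝟙ᵀp=9.377487  c=𝟙ᵀq=77.027530  D=ac−b²=16.255192
λ₁=(c·0.167−b)/D = (77.027530·0.167−9.377487)/16.255192 = 0.214461
λ₂=(a−b·0.167)/D = (1.352665−9.377487·0.167)/16.255192 = -0.013127
w* = 0.214461·p + -0.013127·q:
  w_0 = 0.214461·2.4897 + -0.013127·13.2337 = 0.3602  (Nike)
  w_1 = 0.214461·0.9374 + -0.013127·9.7548 = 0.0730  (Chevron)
  w_2 = 0.214461·1.0185 + -0.013127·13.9352 = 0.0355  (Ford)
  w_3 = 0.214461·1.3158 + -0.013127·12.3871 = 0.1196  (Tesla)
  w_4 = 0.214461·0.2344 + -0.013127·7.1692 = -0.0438  (Pfizer)
  w_5 = 0.214461·1.9478 + -0.013127·14.7254 = 0.2244  (Walmart)
  w_6 = 0.214461·1.4339 + -0.013127·5.8221 = 0.2311  (Exxon)
Σw_i=1.0000  μᵀw=0.1670
σ²=wᵀΣw=λ₁·μ_p+λ₂ = 0.214461·0.167 + -0.013127 = 0.022688 ≈ 0.0227


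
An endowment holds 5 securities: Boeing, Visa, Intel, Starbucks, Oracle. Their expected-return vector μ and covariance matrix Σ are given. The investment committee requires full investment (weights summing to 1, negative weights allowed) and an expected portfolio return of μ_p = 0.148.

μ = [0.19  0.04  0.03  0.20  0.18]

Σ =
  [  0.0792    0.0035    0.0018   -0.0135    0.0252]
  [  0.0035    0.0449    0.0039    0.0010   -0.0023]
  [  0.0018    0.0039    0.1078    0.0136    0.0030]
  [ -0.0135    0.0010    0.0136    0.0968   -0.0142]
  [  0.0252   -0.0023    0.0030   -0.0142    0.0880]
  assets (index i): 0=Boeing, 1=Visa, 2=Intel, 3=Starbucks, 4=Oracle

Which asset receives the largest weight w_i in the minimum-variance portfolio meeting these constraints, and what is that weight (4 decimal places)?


g=Σ⁻¹μ = [2.2309  0.7682  -0.1751  2.6672  1.8631]
h=Σ⁻¹𝟙 = [10.2031  21.1903  6.5017  12.1970  10.7422]
a=μᵀg=1.318130  b=𝟙ᵀg=7.354241  c=𝟙ᵀh=60.834253  D=ac−b²=26.102602
λ₁=(c·0.148−b)/D = (60.834253·0.148−7.354241)/26.102602 = 0.063183
λ₂=(a−b·0.148)/D = (1.318130−7.354241·0.148)/26.102602 = 0.008800
w* = 0.063183·g + 0.008800·h:
  w_0 = 0.063183·2.2309 + 0.008800·10.2031 = 0.2307  (Boeing)
  w_1 = 0.063183·0.7682 + 0.008800·21.1903 = 0.2350  (Visa)
  w_2 = 0.063183·-0.1751 + 0.008800·6.5017 = 0.0462  (Intel)
  w_3 = 0.063183·2.6672 + 0.008800·12.1970 = 0.2759  (Starbucks)
  w_4 = 0.063183·1.8631 + 0.008800·10.7422 = 0.2122  (Oracle)
Σw_i=1.0000  μᵀw=0.1480
σ²=wᵀΣw=λ₁·μ_p+λ₂ = 0.063183·0.148 + 0.008800 = 0.018151 ≈ 0.0182

Starbucks (0.2759)


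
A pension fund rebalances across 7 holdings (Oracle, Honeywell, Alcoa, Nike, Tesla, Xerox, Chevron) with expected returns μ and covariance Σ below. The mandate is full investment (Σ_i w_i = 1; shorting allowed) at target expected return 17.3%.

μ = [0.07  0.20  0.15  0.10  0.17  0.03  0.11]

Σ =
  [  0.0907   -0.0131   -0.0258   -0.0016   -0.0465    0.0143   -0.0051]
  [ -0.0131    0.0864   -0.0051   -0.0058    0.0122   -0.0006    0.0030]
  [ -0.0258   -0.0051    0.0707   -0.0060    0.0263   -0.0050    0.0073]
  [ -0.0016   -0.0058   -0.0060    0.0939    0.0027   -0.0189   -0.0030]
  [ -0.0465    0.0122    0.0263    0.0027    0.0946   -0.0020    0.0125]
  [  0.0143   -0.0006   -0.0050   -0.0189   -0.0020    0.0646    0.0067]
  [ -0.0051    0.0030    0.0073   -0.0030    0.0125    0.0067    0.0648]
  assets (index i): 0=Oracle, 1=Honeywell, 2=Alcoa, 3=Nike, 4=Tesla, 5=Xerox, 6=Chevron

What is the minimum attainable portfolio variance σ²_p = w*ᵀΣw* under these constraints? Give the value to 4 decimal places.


g=Σ⁻¹μ = [2.9656  2.7122  2.7095  1.5229  1.9658  0.4303  1.1469]
h=Σ⁻¹𝟙 = [24.2802  15.4483  20.6114  16.5138  13.2126  15.9569  10.8718]
a=μᵀg=1.781993  b=𝟙ᵀg=13.453118  c=𝟙ᵀh=116.895027  D=ac−b²=27.319722
λ₁=(c·0.173−b)/D = (116.895027·0.173−13.453118)/27.319722 = 0.247796
λ₂=(a−b·0.173)/D = (1.781993−13.453118·0.173)/27.319722 = -0.019963
w* = 0.247796·g + -0.019963·h:
  w_0 = 0.247796·2.9656 + -0.019963·24.2802 = 0.2501  (Oracle)
  w_1 = 0.247796·2.7122 + -0.019963·15.4483 = 0.3637  (Honeywell)
  w_2 = 0.247796·2.7095 + -0.019963·20.6114 = 0.2599  (Alcoa)
  w_3 = 0.247796·1.5229 + -0.019963·16.5138 = 0.0477  (Nike)
  w_4 = 0.247796·1.9658 + -0.019963·13.2126 = 0.2233  (Tesla)
  w_5 = 0.247796·0.4303 + -0.019963·15.9569 = -0.2119  (Xerox)
  w_6 = 0.247796·1.1469 + -0.019963·10.8718 = 0.0672  (Chevron)
Σw_i=1.0000  μᵀw=0.1730
σ²=wᵀΣw=λ₁·μ_p+λ₂ = 0.247796·0.173 + -0.019963 = 0.022905 ≈ 0.0229

0.0229


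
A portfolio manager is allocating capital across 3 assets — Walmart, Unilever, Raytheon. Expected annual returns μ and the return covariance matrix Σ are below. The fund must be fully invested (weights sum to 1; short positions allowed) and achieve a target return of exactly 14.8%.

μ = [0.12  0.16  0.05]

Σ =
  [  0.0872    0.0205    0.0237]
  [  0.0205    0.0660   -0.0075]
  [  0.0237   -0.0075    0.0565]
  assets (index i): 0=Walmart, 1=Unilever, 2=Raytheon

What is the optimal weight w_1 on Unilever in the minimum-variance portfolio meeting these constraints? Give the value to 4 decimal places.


0.7556

u=Σ⁻¹μ = [0.5595  2.3600  0.9636]
v=Σ⁻¹𝟙 = [2.4540  16.5330  18.8644]
a=μᵀu=0.492907  b=𝟙ᵀu=3.882974  c=𝟙ᵀv=37.851346  D=ac−b²=3.579706
λ₁=(c·0.148−b)/D = (37.851346·0.148−3.882974)/3.579706 = 0.480214
λ₂=(a−b·0.148)/D = (0.492907−3.882974·0.148)/3.579706 = -0.022844
w* = 0.480214·u + -0.022844·v:
  w_0 = 0.480214·0.5595 + -0.022844·2.4540 = 0.2126  (Walmart)
  w_1 = 0.480214·2.3600 + -0.022844·16.5330 = 0.7556  (Unilever)
  w_2 = 0.480214·0.9636 + -0.022844·18.8644 = 0.0318  (Raytheon)
Σw_i=1.0000  μᵀw=0.1480
σ²=wᵀΣw=λ₁·μ_p+λ₂ = 0.480214·0.148 + -0.022844 = 0.048228 ≈ 0.0482


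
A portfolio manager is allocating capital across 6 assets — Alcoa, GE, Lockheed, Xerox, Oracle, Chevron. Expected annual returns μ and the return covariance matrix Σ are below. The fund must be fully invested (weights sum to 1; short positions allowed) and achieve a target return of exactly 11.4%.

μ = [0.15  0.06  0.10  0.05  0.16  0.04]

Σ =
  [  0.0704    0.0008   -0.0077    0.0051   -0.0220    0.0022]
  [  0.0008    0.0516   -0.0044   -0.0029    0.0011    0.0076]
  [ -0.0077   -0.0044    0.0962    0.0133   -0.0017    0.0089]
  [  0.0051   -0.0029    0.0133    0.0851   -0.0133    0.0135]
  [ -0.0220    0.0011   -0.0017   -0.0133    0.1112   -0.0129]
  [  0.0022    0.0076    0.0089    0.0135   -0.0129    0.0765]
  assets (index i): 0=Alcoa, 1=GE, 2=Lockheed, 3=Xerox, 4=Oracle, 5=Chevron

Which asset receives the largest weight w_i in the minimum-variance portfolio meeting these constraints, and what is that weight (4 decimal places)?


Alcoa (0.3057)

g=Σ⁻¹μ = [2.8672  1.1423  1.2452  0.5214  2.1283  0.4489]
h=Σ⁻¹𝟙 = [18.8109  18.7617  10.6561  10.3486  15.1067  10.1485]
a=μᵀg=1.007694  b=𝟙ᵀg=8.353391  c=𝟙ᵀh=83.832472  D=ac−b²=14.698323
λ₁=(c·0.114−b)/D = (83.832472·0.114−8.353391)/14.698323 = 0.081881
λ₂=(a−b·0.114)/D = (1.007694−8.353391·0.114)/14.698323 = 0.003770
w* = 0.081881·g + 0.003770·h:
  w_0 = 0.081881·2.8672 + 0.003770·18.8109 = 0.3057  (Alcoa)
  w_1 = 0.081881·1.1423 + 0.003770·18.7617 = 0.1643  (GE)
  w_2 = 0.081881·1.2452 + 0.003770·10.6561 = 0.1421  (Lockheed)
  w_3 = 0.081881·0.5214 + 0.003770·10.3486 = 0.0817  (Xerox)
  w_4 = 0.081881·2.1283 + 0.003770·15.1067 = 0.2312  (Oracle)
  w_5 = 0.081881·0.4489 + 0.003770·10.1485 = 0.0750  (Chevron)
Σw_i=1.0000  μᵀw=0.1140
σ²=wᵀΣw=λ₁·μ_p+λ₂ = 0.081881·0.114 + 0.003770 = 0.013104 ≈ 0.0131


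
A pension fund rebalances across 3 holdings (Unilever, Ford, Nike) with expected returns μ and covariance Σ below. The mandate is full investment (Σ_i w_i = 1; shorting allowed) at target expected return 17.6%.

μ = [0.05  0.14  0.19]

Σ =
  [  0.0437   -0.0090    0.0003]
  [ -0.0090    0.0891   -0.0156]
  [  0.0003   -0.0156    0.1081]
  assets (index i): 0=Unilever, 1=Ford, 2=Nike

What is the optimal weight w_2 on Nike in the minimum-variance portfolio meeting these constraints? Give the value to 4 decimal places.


x=Σ⁻¹μ = [1.5602  2.0886  2.0547]
y=Σ⁻¹𝟙 = [26.0719  15.8647  11.4678]
a=μᵀx=0.760811  b=𝟙ᵀx=5.703532  c=𝟙ᵀy=53.404382  D=ac−b²=8.100380
λ₁=(c·0.176−b)/D = (53.404382·0.176−5.703532)/8.100380 = 0.456230
λ₂=(a−b·0.176)/D = (0.760811−5.703532·0.176)/8.100380 = -0.030000
w* = 0.456230·x + -0.030000·y:
  w_0 = 0.456230·1.5602 + -0.030000·26.0719 = -0.0703  (Unilever)
  w_1 = 0.456230·2.0886 + -0.030000·15.8647 = 0.4769  (Ford)
  w_2 = 0.456230·2.0547 + -0.030000·11.4678 = 0.5934  (Nike)
Σw_i=1.0000  μᵀw=0.1760
σ²=wᵀΣw=λ₁·μ_p+λ₂ = 0.456230·0.176 + -0.030000 = 0.050297 ≈ 0.0503

0.5934


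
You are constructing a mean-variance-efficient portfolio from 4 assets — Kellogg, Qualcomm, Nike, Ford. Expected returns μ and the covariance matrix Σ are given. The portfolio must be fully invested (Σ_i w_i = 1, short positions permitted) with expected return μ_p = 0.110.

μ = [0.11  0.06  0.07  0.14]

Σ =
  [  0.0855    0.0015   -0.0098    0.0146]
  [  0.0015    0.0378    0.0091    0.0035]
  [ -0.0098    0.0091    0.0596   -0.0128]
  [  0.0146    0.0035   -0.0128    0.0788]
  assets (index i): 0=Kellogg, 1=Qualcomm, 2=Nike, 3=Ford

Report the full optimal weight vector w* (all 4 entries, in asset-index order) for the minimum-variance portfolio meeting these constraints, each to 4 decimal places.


0.2361  0.0354  0.2869  0.4416

g=Σ⁻¹μ = [1.1481  0.9934  1.5936  1.7787]
h=Σ⁻¹𝟙 = [11.2652  20.4483  18.2267  12.6556]
a=μᵀg=0.546456  b=𝟙ᵀg=5.513724  c=𝟙ᵀh=62.595799  D=ac−b²=3.804684
λ₁=(c·0.110−b)/D = (62.595799·0.110−5.513724)/3.804684 = 0.360559
λ₂=(a−b·0.110)/D = (0.546456−5.513724·0.110)/3.804684 = -0.015784
w* = 0.360559·g + -0.015784·h:
  w_0 = 0.360559·1.1481 + -0.015784·11.2652 = 0.2361  (Kellogg)
  w_1 = 0.360559·0.9934 + -0.015784·20.4483 = 0.0354  (Qualcomm)
  w_2 = 0.360559·1.5936 + -0.015784·18.2267 = 0.2869  (Nike)
  w_3 = 0.360559·1.7787 + -0.015784·12.6556 = 0.4416  (Ford)
Σw_i=1.0000  μᵀw=0.1100
σ²=wᵀΣw=λ₁·μ_p+λ₂ = 0.360559·0.110 + -0.015784 = 0.023877 ≈ 0.0239


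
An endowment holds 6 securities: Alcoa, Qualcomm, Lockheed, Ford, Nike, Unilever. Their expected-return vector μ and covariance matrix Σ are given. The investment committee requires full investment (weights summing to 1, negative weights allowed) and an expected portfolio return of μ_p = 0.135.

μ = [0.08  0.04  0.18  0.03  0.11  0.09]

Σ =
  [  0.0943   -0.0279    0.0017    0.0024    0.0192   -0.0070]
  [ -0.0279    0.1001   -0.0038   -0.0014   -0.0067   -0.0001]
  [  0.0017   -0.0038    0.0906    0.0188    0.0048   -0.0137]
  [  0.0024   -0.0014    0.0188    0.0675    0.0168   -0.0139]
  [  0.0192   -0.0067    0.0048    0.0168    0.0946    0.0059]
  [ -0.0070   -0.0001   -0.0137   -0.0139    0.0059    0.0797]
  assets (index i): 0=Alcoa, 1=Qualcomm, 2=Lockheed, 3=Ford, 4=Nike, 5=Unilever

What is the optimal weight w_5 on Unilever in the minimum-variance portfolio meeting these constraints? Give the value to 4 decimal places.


p=Σ⁻¹μ = [0.9972  0.8169  2.2054  -0.0804  0.8257  1.5218]
q=Σ⁻¹𝟙 = [14.9363  15.0798  10.9277  14.1361  4.4265  17.8939]
a=μᵀp=0.734795  b=𝟙ᵀp=6.286535  c=𝟙ᵀq=77.400265  D=ac−b²=17.352795
λ₁=(c·0.135−b)/D = (77.400265·0.135−6.286535)/17.352795 = 0.239875
λ₂=(a−b·0.135)/D = (0.734795−6.286535·0.135)/17.352795 = -0.006563
w* = 0.239875·p + -0.006563·q:
  w_0 = 0.239875·0.9972 + -0.006563·14.9363 = 0.1412  (Alcoa)
  w_1 = 0.239875·0.8169 + -0.006563·15.0798 = 0.0970  (Qualcomm)
  w_2 = 0.239875·2.2054 + -0.006563·10.9277 = 0.4573  (Lockheed)
  w_3 = 0.239875·-0.0804 + -0.006563·14.1361 = -0.1121  (Ford)
  w_4 = 0.239875·0.8257 + -0.006563·4.4265 = 0.1690  (Nike)
  w_5 = 0.239875·1.5218 + -0.006563·17.8939 = 0.2476  (Unilever)
Σw_i=1.0000  μᵀw=0.1350
σ²=wᵀΣw=λ₁·μ_p+λ₂ = 0.239875·0.135 + -0.006563 = 0.025820 ≈ 0.0258

0.2476


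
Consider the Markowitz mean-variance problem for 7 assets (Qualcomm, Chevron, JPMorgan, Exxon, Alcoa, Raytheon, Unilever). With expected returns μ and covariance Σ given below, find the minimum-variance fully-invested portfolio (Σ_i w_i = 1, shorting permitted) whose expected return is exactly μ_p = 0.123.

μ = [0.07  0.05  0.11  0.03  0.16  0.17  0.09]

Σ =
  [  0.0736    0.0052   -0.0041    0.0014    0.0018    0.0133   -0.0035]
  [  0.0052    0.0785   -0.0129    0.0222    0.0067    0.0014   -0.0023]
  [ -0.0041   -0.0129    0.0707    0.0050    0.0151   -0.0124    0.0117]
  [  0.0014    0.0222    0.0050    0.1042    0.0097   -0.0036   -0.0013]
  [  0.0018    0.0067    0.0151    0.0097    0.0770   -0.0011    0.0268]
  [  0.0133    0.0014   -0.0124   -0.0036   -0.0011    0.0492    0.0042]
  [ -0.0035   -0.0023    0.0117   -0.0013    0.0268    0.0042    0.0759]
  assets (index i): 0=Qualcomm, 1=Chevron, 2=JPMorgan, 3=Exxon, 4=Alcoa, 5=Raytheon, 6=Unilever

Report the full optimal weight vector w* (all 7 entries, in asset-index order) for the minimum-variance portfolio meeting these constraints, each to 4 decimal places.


0.0761  0.1202  0.2264  0.0391  0.1224  0.3572  0.0586

g=Σ⁻¹μ = [0.2728  0.7430  2.0234  0.0140  1.6219  3.8973  0.1208]
h=Σ⁻¹𝟙 = [9.9489  12.7151  17.9855  6.3101  4.6747  21.6469  8.5065]
a=μᵀg=1.212177  b=𝟙ᵀg=8.693395  c=𝟙ᵀh=81.787665  D=ac−b²=23.566033
λ₁=(c·0.123−b)/D = (81.787665·0.123−8.693395)/23.566033 = 0.057985
λ₂=(a−b·0.123)/D = (1.212177−8.693395·0.123)/23.566033 = 0.006063
w* = 0.057985·g + 0.006063·h:
  w_0 = 0.057985·0.2728 + 0.006063·9.9489 = 0.0761  (Qualcomm)
  w_1 = 0.057985·0.7430 + 0.006063·12.7151 = 0.1202  (Chevron)
  w_2 = 0.057985·2.0234 + 0.006063·17.9855 = 0.2264  (JPMorgan)
  w_3 = 0.057985·0.0140 + 0.006063·6.3101 = 0.0391  (Exxon)
  w_4 = 0.057985·1.6219 + 0.006063·4.6747 = 0.1224  (Alcoa)
  w_5 = 0.057985·3.8973 + 0.006063·21.6469 = 0.3572  (Raytheon)
  w_6 = 0.057985·0.1208 + 0.006063·8.5065 = 0.0586  (Unilever)
Σw_i=1.0000  μᵀw=0.1230
σ²=wᵀΣw=λ₁·μ_p+λ₂ = 0.057985·0.123 + 0.006063 = 0.013196 ≈ 0.0132


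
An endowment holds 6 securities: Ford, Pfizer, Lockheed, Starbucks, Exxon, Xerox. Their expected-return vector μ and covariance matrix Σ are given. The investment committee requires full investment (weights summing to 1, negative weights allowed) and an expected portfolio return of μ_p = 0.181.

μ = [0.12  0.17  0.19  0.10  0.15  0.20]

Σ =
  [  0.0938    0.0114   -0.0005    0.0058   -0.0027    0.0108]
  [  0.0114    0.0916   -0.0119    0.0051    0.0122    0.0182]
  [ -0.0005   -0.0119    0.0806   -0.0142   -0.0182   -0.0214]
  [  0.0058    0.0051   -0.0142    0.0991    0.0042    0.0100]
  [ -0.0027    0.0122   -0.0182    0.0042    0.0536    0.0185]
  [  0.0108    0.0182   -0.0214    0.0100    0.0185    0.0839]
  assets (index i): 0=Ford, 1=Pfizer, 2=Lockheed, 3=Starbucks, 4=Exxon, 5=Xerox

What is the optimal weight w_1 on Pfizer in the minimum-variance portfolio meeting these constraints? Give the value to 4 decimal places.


0.1293

x=Σ⁻¹μ = [0.9019  1.3624  4.0334  1.1131  3.0590  2.1938]
y=Σ⁻¹𝟙 = [8.7770  7.5713  22.6062  10.6246  21.1160  8.9904]
a=μᵀx=2.115079  b=𝟙ᵀx=12.663473  c=𝟙ᵀy=79.685468  D=ac−b²=8.177490
λ₁=(c·0.181−b)/D = (79.685468·0.181−12.663473)/8.177490 = 0.215176
λ₂=(a−b·0.181)/D = (2.115079−12.663473·0.181)/8.177490 = -0.021646
w* = 0.215176·x + -0.021646·y:
  w_0 = 0.215176·0.9019 + -0.021646·8.7770 = 0.0041  (Ford)
  w_1 = 0.215176·1.3624 + -0.021646·7.5713 = 0.1293  (Pfizer)
  w_2 = 0.215176·4.0334 + -0.021646·22.6062 = 0.3785  (Lockheed)
  w_3 = 0.215176·1.1131 + -0.021646·10.6246 = 0.0095  (Starbucks)
  w_4 = 0.215176·3.0590 + -0.021646·21.1160 = 0.2011  (Exxon)
  w_5 = 0.215176·2.1938 + -0.021646·8.9904 = 0.2774  (Xerox)
Σw_i=1.0000  μᵀw=0.1810
σ²=wᵀΣw=λ₁·μ_p+λ₂ = 0.215176·0.181 + -0.021646 = 0.017301 ≈ 0.0173


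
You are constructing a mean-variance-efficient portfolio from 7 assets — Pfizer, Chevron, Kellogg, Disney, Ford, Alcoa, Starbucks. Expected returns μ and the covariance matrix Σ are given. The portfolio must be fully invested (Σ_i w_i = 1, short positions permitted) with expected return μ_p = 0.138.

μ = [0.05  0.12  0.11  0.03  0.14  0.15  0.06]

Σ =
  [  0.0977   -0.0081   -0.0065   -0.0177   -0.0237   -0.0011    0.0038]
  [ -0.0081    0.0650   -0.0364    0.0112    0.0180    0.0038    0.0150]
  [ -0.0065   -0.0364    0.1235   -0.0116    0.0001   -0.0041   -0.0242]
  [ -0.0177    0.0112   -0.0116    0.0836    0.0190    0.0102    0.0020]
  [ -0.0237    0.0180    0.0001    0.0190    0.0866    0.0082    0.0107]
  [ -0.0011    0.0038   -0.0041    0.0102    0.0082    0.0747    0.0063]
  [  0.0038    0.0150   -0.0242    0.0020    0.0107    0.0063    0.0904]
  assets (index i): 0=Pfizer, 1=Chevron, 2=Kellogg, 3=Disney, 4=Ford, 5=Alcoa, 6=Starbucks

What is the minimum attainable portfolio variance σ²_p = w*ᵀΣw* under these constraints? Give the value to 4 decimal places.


p=Σ⁻¹μ = [1.1318  2.4734  1.8244  0.0185  1.1801  1.8310  0.4264]
q=Σ⁻¹𝟙 = [16.8206  20.9752  18.6217  12.2372  6.8651  10.3169  10.0572]
a=μᵀp=1.020085  b=𝟙ᵀp=8.885630  c=𝟙ᵀq=95.893849  D=ac−b²=18.865450
λ₁=(c·0.138−b)/D = (95.893849·0.138−8.885630)/18.865450 = 0.230459
λ₂=(a−b·0.138)/D = (1.020085−8.885630·0.138)/18.865450 = -0.010926
w* = 0.230459·p + -0.010926·q:
  w_0 = 0.230459·1.1318 + -0.010926·16.8206 = 0.0771  (Pfizer)
  w_1 = 0.230459·2.4734 + -0.010926·20.9752 = 0.3408  (Chevron)
  w_2 = 0.230459·1.8244 + -0.010926·18.6217 = 0.2170  (Kellogg)
  w_3 = 0.230459·0.0185 + -0.010926·12.2372 = -0.1295  (Disney)
  w_4 = 0.230459·1.1801 + -0.010926·6.8651 = 0.1969  (Ford)
  w_5 = 0.230459·1.8310 + -0.010926·10.3169 = 0.3092  (Alcoa)
  w_6 = 0.230459·0.4264 + -0.010926·10.0572 = -0.0116  (Starbucks)
Σw_i=1.0000  μᵀw=0.1380
σ²=wᵀΣw=λ₁·μ_p+λ₂ = 0.230459·0.138 + -0.010926 = 0.020877 ≈ 0.0209

0.0209


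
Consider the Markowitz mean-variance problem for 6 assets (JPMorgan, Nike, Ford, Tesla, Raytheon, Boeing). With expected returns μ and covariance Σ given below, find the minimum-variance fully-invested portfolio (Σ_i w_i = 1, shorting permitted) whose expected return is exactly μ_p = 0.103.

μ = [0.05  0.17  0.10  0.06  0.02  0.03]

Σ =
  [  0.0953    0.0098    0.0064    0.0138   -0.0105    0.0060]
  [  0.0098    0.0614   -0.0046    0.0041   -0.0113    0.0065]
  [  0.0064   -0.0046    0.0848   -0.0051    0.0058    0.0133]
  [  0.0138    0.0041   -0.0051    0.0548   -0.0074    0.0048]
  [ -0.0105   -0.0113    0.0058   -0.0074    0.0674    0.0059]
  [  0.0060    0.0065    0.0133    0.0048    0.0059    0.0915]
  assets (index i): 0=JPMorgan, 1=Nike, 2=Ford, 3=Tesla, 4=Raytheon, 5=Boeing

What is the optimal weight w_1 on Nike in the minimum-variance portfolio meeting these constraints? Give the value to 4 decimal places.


u=Σ⁻¹μ = [0.0702  2.9592  1.3761  1.1127  0.8249  -0.1985]
v=Σ⁻¹𝟙 = [7.0708  17.7913  11.1519  18.3388  19.5057  5.3607]
a=μᵀu=0.721479  b=𝟙ᵀu=6.144515  c=𝟙ᵀv=79.219133  D=ac−b²=19.399880
λ₁=(c·0.103−b)/D = (79.219133·0.103−6.144515)/19.399880 = 0.103869
λ₂=(a−b·0.103)/D = (0.721479−6.144515·0.103)/19.399880 = 0.004567
w* = 0.103869·u + 0.004567·v:
  w_0 = 0.103869·0.0702 + 0.004567·7.0708 = 0.0396  (JPMorgan)
  w_1 = 0.103869·2.9592 + 0.004567·17.7913 = 0.3886  (Nike)
  w_2 = 0.103869·1.3761 + 0.004567·11.1519 = 0.1939  (Ford)
  w_3 = 0.103869·1.1127 + 0.004567·18.3388 = 0.1993  (Tesla)
  w_4 = 0.103869·0.8249 + 0.004567·19.5057 = 0.1748  (Raytheon)
  w_5 = 0.103869·-0.1985 + 0.004567·5.3607 = 0.0039  (Boeing)
Σw_i=1.0000  μᵀw=0.1030
σ²=wᵀΣw=λ₁·μ_p+λ₂ = 0.103869·0.103 + 0.004567 = 0.015265 ≈ 0.0153

0.3886


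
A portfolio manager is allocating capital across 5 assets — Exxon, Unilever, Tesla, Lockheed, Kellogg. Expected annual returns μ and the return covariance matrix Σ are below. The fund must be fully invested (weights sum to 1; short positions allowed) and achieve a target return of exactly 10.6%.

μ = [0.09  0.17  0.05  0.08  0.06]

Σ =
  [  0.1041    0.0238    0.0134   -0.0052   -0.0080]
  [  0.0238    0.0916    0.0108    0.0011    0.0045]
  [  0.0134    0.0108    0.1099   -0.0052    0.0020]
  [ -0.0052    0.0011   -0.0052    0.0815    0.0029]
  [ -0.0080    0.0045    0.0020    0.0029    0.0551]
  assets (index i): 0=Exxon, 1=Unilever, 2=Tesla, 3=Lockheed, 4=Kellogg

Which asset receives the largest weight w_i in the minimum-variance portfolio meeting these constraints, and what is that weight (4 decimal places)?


Unilever (0.3465)

x=Σ⁻¹μ = [0.5874  1.6134  0.2532  0.9785  0.9818]
y=Σ⁻¹𝟙 = [9.1278  6.6133  7.6054  12.6080  17.9944]
a=μᵀx=0.476999  b=𝟙ᵀx=4.414337  c=𝟙ᵀy=53.948924  D=ac−b²=6.247194
λ₁=(c·0.106−b)/D = (53.948924·0.106−4.414337)/6.247194 = 0.208774
λ₂=(a−b·0.106)/D = (0.476999−4.414337·0.106)/6.247194 = 0.001453
w* = 0.208774·x + 0.001453·y:
  w_0 = 0.208774·0.5874 + 0.001453·9.1278 = 0.1359  (Exxon)
  w_1 = 0.208774·1.6134 + 0.001453·6.6133 = 0.3465  (Unilever)
  w_2 = 0.208774·0.2532 + 0.001453·7.6054 = 0.0639  (Tesla)
  w_3 = 0.208774·0.9785 + 0.001453·12.6080 = 0.2226  (Lockheed)
  w_4 = 0.208774·0.9818 + 0.001453·17.9944 = 0.2311  (Kellogg)
Σw_i=1.0000  μᵀw=0.1060
σ²=wᵀΣw=λ₁·μ_p+λ₂ = 0.208774·0.106 + 0.001453 = 0.023583 ≈ 0.0236


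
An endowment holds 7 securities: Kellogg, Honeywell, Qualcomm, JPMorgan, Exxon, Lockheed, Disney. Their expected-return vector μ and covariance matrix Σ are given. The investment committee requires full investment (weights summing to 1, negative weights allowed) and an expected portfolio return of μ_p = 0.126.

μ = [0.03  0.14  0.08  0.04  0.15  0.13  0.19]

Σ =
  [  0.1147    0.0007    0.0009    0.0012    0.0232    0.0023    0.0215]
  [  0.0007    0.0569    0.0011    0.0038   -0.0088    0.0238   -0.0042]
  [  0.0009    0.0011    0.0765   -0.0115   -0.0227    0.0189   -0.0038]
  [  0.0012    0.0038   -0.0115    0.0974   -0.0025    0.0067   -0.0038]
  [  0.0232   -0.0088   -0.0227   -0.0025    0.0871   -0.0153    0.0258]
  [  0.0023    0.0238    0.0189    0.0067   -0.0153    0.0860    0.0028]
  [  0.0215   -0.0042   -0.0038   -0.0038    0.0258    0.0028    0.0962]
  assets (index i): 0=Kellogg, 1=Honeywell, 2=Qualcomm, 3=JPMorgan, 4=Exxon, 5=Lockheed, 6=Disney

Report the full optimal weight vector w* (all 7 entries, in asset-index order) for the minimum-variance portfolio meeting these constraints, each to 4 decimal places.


u=Σ⁻¹μ = [-0.5503  2.5485  1.6571  0.5845  2.2077  0.7493  1.6840]
v=Σ⁻¹𝟙 = [3.6531  17.6042  18.6971  12.1426  16.1471  4.2445  7.1113]
a=μᵀu=1.244736  b=𝟙ᵀu=8.880651  c=𝟙ᵀv=79.599915  D=ac−b²=20.214941
λ₁=(c·0.126−b)/D = (79.599915·0.126−8.880651)/20.214941 = 0.056836
λ₂=(a−b·0.126)/D = (1.244736−8.880651·0.126)/20.214941 = 0.006222
w* = 0.056836·u + 0.006222·v:
  w_0 = 0.056836·-0.5503 + 0.006222·3.6531 = -0.0085  (Kellogg)
  w_1 = 0.056836·2.5485 + 0.006222·17.6042 = 0.2544  (Honeywell)
  w_2 = 0.056836·1.6571 + 0.006222·18.6971 = 0.2105  (Qualcomm)
  w_3 = 0.056836·0.5845 + 0.006222·12.1426 = 0.1088  (JPMorgan)
  w_4 = 0.056836·2.2077 + 0.006222·16.1471 = 0.2259  (Exxon)
  w_5 = 0.056836·0.7493 + 0.006222·4.2445 = 0.0690  (Lockheed)
  w_6 = 0.056836·1.6840 + 0.006222·7.1113 = 0.1400  (Disney)
Σw_i=1.0000  μᵀw=0.1260
σ²=wᵀΣw=λ₁·μ_p+λ₂ = 0.056836·0.126 + 0.006222 = 0.013383 ≈ 0.0134

-0.0085  0.2544  0.2105  0.1088  0.2259  0.0690  0.1400


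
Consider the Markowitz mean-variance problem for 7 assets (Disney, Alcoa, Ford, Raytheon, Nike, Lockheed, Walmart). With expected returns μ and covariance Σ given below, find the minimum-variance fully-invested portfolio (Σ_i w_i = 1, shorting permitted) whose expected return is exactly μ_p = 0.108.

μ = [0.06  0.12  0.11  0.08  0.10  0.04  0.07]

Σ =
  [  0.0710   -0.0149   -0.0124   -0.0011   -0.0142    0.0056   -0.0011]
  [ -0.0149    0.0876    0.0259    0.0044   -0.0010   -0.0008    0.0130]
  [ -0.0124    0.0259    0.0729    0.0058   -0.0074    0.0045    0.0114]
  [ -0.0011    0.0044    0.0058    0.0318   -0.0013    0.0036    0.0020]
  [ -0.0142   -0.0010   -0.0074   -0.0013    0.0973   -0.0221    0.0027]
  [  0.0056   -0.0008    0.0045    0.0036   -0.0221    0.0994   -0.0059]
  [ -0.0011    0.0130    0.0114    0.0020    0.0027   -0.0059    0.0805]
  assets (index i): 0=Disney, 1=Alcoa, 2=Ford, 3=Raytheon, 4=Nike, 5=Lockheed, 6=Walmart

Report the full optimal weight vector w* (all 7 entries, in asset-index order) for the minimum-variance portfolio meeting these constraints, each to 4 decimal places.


x=Σ⁻¹μ = [1.5978  1.1136  1.2593  2.1572  1.5088  0.5495  0.4693]
y=Σ⁻¹𝟙 = [21.0645  9.1724  11.4125  27.6104  17.1027  11.7804  9.2166]
a=μᵀx=0.746300  b=𝟙ᵀx=8.655423  c=𝟙ᵀy=107.359595  D=ac−b²=5.206077
λ₁=(c·0.108−b)/D = (107.359595·0.108−8.655423)/5.206077 = 0.564612
λ₂=(a−b·0.108)/D = (0.746300−8.655423·0.108)/5.206077 = -0.036205
w* = 0.564612·x + -0.036205·y:
  w_0 = 0.564612·1.5978 + -0.036205·21.0645 = 0.1395  (Disney)
  w_1 = 0.564612·1.1136 + -0.036205·9.1724 = 0.2966  (Alcoa)
  w_2 = 0.564612·1.2593 + -0.036205·11.4125 = 0.2978  (Ford)
  w_3 = 0.564612·2.1572 + -0.036205·27.6104 = 0.2183  (Raytheon)
  w_4 = 0.564612·1.5088 + -0.036205·17.1027 = 0.2327  (Nike)
  w_5 = 0.564612·0.5495 + -0.036205·11.7804 = -0.1162  (Lockheed)
  w_6 = 0.564612·0.4693 + -0.036205·9.2166 = -0.0687  (Walmart)
Σw_i=1.0000  μᵀw=0.1080
σ²=wᵀΣw=λ₁·μ_p+λ₂ = 0.564612·0.108 + -0.036205 = 0.024773 ≈ 0.0248

0.1395  0.2966  0.2978  0.2183  0.2327  -0.1162  -0.0687


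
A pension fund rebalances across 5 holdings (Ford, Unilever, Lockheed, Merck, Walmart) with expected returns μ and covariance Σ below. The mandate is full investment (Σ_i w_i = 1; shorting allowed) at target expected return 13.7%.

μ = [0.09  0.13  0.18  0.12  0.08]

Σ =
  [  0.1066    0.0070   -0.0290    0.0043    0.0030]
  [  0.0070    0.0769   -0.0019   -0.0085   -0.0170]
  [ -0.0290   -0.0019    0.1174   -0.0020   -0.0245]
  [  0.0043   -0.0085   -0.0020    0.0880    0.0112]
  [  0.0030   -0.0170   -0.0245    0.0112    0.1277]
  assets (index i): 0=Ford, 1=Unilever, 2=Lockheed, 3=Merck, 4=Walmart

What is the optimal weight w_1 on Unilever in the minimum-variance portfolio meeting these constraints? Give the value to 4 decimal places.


0.2712

u=Σ⁻¹μ = [1.1997  2.0445  2.1277  1.4038  1.1556]
v=Σ⁻¹𝟙 = [11.4058  16.0855  14.1741  11.2263  11.4391]
a=μᵀu=1.017646  b=𝟙ᵀu=7.931262  c=𝟙ᵀv=64.330807  D=ac−b²=2.561087
λ₁=(c·0.137−b)/D = (64.330807·0.137−7.931262)/2.561087 = 0.344408
λ₂=(a−b·0.137)/D = (1.017646−7.931262·0.137)/2.561087 = -0.026917
w* = 0.344408·u + -0.026917·v:
  w_0 = 0.344408·1.1997 + -0.026917·11.4058 = 0.1062  (Ford)
  w_1 = 0.344408·2.0445 + -0.026917·16.0855 = 0.2712  (Unilever)
  w_2 = 0.344408·2.1277 + -0.026917·14.1741 = 0.3513  (Lockheed)
  w_3 = 0.344408·1.4038 + -0.026917·11.2263 = 0.1813  (Merck)
  w_4 = 0.344408·1.1556 + -0.026917·11.4391 = 0.0901  (Walmart)
Σw_i=1.0000  μᵀw=0.1370
σ²=wᵀΣw=λ₁·μ_p+λ₂ = 0.344408·0.137 + -0.026917 = 0.020267 ≈ 0.0203


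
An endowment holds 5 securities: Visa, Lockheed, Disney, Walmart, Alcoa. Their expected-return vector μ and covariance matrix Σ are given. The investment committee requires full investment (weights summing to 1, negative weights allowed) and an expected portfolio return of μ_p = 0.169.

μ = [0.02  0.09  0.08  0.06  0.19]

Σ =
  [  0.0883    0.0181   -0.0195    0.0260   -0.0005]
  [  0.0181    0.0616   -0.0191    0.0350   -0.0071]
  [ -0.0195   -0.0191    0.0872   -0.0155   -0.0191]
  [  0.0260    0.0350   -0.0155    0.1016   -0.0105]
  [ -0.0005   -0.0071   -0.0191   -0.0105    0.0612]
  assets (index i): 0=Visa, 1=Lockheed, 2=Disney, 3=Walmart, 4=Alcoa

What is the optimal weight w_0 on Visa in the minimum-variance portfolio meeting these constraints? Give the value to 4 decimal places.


x=Σ⁻¹μ = [0.1539  2.3650  2.5014  0.5580  4.2566]
y=Σ⁻¹𝟙 = [10.9824  20.3163  25.7222  6.8501  27.9895]
a=μᵀx=1.258273  b=𝟙ᵀx=9.834898  c=𝟙ᵀy=91.860504  D=ac−b²=18.860335
λ₁=(c·0.169−b)/D = (91.860504·0.169−9.834898)/18.860335 = 0.301666
λ₂=(a−b·0.169)/D = (1.258273−9.834898·0.169)/18.860335 = -0.021411
w* = 0.301666·x + -0.021411·y:
  w_0 = 0.301666·0.1539 + -0.021411·10.9824 = -0.1887  (Visa)
  w_1 = 0.301666·2.3650 + -0.021411·20.3163 = 0.2784  (Lockheed)
  w_2 = 0.301666·2.5014 + -0.021411·25.7222 = 0.2038  (Disney)
  w_3 = 0.301666·0.5580 + -0.021411·6.8501 = 0.0216  (Walmart)
  w_4 = 0.301666·4.2566 + -0.021411·27.9895 = 0.6848  (Alcoa)
Σw_i=1.0000  μᵀw=0.1690
σ²=wᵀΣw=λ₁·μ_p+λ₂ = 0.301666·0.169 + -0.021411 = 0.029570 ≈ 0.0296

-0.1887


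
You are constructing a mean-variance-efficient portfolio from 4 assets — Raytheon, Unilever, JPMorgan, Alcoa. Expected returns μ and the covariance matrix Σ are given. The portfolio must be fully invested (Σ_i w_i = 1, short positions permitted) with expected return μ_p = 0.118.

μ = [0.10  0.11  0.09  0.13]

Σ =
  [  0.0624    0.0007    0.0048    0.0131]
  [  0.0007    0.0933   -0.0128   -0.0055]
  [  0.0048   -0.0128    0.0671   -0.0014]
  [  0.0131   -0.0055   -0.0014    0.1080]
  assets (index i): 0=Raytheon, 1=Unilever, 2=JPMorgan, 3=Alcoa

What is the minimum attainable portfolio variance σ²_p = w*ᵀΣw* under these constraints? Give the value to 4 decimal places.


0.0381

g=Σ⁻¹μ = [1.2255  1.4508  1.5543  1.1491]
h=Σ⁻¹𝟙 = [12.7807  13.4249  16.7294  8.6095]
a=μᵀg=0.571407  b=𝟙ᵀg=5.379699  c=𝟙ᵀh=51.544577  D=ac−b²=0.511767
λ₁=(c·0.118−b)/D = (51.544577·0.118−5.379699)/0.511767 = 1.372814
λ₂=(a−b·0.118)/D = (0.571407−5.379699·0.118)/0.511767 = -0.123880
w* = 1.372814·g + -0.123880·h:
  w_0 = 1.372814·1.2255 + -0.123880·12.7807 = 0.0991  (Raytheon)
  w_1 = 1.372814·1.4508 + -0.123880·13.4249 = 0.3286  (Unilever)
  w_2 = 1.372814·1.5543 + -0.123880·16.7294 = 0.0614  (JPMorgan)
  w_3 = 1.372814·1.1491 + -0.123880·8.6095 = 0.5109  (Alcoa)
Σw_i=1.0000  μᵀw=0.1180
σ²=wᵀΣw=λ₁·μ_p+λ₂ = 1.372814·0.118 + -0.123880 = 0.038112 ≈ 0.0381


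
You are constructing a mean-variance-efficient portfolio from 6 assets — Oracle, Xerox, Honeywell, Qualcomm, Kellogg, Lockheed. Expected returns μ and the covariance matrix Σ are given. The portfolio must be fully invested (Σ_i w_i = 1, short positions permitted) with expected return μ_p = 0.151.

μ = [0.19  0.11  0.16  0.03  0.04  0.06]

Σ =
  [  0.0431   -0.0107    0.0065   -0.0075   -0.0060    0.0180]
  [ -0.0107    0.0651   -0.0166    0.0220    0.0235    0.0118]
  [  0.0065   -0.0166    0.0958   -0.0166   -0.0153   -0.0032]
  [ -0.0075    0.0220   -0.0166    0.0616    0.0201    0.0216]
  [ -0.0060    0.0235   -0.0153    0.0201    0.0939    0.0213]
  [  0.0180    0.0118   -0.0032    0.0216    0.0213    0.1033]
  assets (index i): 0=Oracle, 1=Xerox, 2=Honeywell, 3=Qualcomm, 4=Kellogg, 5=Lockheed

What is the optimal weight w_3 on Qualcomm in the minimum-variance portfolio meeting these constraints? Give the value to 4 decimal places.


p=Σ⁻¹μ = [5.3763  2.8022  1.9734  0.8469  0.4072  -0.8760]
q=Σ⁻¹𝟙 = [29.6239  16.0927  15.2419  16.2704  7.9440  -1.8877]
a=μᵀp=1.634624  b=𝟙ᵀp=10.530046  c=𝟙ᵀq=83.285143  D=ac−b²=25.258013
λ₁=(c·0.151−b)/D = (83.285143·0.151−10.530046)/25.258013 = 0.081004
λ₂=(a−b·0.151)/D = (1.634624−10.530046·0.151)/25.258013 = 0.001765
w* = 0.081004·p + 0.001765·q:
  w_0 = 0.081004·5.3763 + 0.001765·29.6239 = 0.4878  (Oracle)
  w_1 = 0.081004·2.8022 + 0.001765·16.0927 = 0.2554  (Xerox)
  w_2 = 0.081004·1.9734 + 0.001765·15.2419 = 0.1868  (Honeywell)
  w_3 = 0.081004·0.8469 + 0.001765·16.2704 = 0.0973  (Qualcomm)
  w_4 = 0.081004·0.4072 + 0.001765·7.9440 = 0.0470  (Kellogg)
  w_5 = 0.081004·-0.8760 + 0.001765·-1.8877 = -0.0743  (Lockheed)
Σw_i=1.0000  μᵀw=0.1510
σ²=wᵀΣw=λ₁·μ_p+λ₂ = 0.081004·0.151 + 0.001765 = 0.013997 ≈ 0.0140

0.0973


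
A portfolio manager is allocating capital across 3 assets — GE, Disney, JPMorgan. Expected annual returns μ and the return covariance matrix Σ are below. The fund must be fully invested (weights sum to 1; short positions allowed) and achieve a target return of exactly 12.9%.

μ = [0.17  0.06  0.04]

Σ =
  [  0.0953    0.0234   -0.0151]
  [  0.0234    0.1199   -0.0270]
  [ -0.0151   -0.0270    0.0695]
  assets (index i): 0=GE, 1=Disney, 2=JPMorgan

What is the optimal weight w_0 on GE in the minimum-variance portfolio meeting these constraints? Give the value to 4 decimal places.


0.6760

x=Σ⁻¹μ = [1.8673  0.3912  1.1332]
y=Σ⁻¹𝟙 = [11.1508  10.9036  21.0471]
a=μᵀx=0.386248  b=𝟙ᵀx=3.391729  c=𝟙ᵀy=43.101484  D=ac−b²=5.144022
λ₁=(c·0.129−b)/D = (43.101484·0.129−3.391729)/5.144022 = 0.421530
λ₂=(a−b·0.129)/D = (0.386248−3.391729·0.129)/5.144022 = -0.009970
w* = 0.421530·x + -0.009970·y:
  w_0 = 0.421530·1.8673 + -0.009970·11.1508 = 0.6760  (GE)
  w_1 = 0.421530·0.3912 + -0.009970·10.9036 = 0.0562  (Disney)
  w_2 = 0.421530·1.1332 + -0.009970·21.0471 = 0.2678  (JPMorgan)
Σw_i=1.0000  μᵀw=0.1290
σ²=wᵀΣw=λ₁·μ_p+λ₂ = 0.421530·0.129 + -0.009970 = 0.044408 ≈ 0.0444


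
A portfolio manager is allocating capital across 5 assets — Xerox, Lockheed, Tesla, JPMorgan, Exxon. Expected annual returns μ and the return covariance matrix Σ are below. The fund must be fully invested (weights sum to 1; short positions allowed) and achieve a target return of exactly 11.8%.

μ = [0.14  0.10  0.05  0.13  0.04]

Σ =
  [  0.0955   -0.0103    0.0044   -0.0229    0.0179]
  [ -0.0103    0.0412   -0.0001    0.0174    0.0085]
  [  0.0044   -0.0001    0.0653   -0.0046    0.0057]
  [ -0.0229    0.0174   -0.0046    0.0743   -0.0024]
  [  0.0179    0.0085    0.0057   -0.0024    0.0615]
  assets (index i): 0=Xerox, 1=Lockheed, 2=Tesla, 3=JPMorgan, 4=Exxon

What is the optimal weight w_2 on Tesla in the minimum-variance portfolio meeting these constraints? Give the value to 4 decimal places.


p=Σ⁻¹μ = [2.1894  2.2148  0.7839  1.9450  -0.2897]
q=Σ⁻¹𝟙 = [13.7214  19.9417  14.6608  14.2068  8.7059]
a=μᵀp=0.808446  b=𝟙ᵀp=6.843327  c=𝟙ᵀq=71.236579  D=ac−b²=10.759839
λ₁=(c·0.118−b)/D = (71.236579·0.118−6.843327)/10.759839 = 0.145224
λ₂=(a−b·0.118)/D = (0.808446−6.843327·0.118)/10.759839 = 0.000087
w* = 0.145224·p + 0.000087·q:
  w_0 = 0.145224·2.1894 + 0.000087·13.7214 = 0.3191  (Xerox)
  w_1 = 0.145224·2.2148 + 0.000087·19.9417 = 0.3234  (Lockheed)
  w_2 = 0.145224·0.7839 + 0.000087·14.6608 = 0.1151  (Tesla)
  w_3 = 0.145224·1.9450 + 0.000087·14.2068 = 0.2837  (JPMorgan)
  w_4 = 0.145224·-0.2897 + 0.000087·8.7059 = -0.0413  (Exxon)
Σw_i=1.0000  μᵀw=0.1180
σ²=wᵀΣw=λ₁·μ_p+λ₂ = 0.145224·0.118 + 0.000087 = 0.017223 ≈ 0.0172

0.1151


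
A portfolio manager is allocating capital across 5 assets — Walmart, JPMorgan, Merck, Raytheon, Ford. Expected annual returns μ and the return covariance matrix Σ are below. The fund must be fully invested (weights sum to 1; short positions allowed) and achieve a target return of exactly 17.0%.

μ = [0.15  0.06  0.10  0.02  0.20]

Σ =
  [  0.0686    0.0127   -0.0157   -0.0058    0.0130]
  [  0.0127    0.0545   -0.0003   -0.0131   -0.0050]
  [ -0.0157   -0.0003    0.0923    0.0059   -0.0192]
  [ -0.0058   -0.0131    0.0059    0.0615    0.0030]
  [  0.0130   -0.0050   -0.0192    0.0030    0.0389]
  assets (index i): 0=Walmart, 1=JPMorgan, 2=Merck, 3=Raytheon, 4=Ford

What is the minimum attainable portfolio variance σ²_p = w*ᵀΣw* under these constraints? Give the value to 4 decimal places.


0.0168

x=Σ⁻¹μ = [1.3748  1.4064  2.5818  0.2082  6.1210]
y=Σ⁻¹𝟙 = [9.6790  23.7638  18.2305  18.8728  33.0694]
a=μᵀx=1.777134  b=𝟙ᵀx=11.692052  c=𝟙ᵀy=103.615388  D=ac−b²=47.434364
λ₁=(c·0.170−b)/D = (103.615388·0.170−11.692052)/47.434364 = 0.124858
λ₂=(a−b·0.170)/D = (1.777134−11.692052·0.170)/47.434364 = -0.004438
w* = 0.124858·x + -0.004438·y:
  w_0 = 0.124858·1.3748 + -0.004438·9.6790 = 0.1287  (Walmart)
  w_1 = 0.124858·1.4064 + -0.004438·23.7638 = 0.0701  (JPMorgan)
  w_2 = 0.124858·2.5818 + -0.004438·18.2305 = 0.2415  (Merck)
  w_3 = 0.124858·0.2082 + -0.004438·18.8728 = -0.0578  (Raytheon)
  w_4 = 0.124858·6.1210 + -0.004438·33.0694 = 0.6175  (Ford)
Σw_i=1.0000  μᵀw=0.1700
σ²=wᵀΣw=λ₁·μ_p+λ₂ = 0.124858·0.170 + -0.004438 = 0.016788 ≈ 0.0168


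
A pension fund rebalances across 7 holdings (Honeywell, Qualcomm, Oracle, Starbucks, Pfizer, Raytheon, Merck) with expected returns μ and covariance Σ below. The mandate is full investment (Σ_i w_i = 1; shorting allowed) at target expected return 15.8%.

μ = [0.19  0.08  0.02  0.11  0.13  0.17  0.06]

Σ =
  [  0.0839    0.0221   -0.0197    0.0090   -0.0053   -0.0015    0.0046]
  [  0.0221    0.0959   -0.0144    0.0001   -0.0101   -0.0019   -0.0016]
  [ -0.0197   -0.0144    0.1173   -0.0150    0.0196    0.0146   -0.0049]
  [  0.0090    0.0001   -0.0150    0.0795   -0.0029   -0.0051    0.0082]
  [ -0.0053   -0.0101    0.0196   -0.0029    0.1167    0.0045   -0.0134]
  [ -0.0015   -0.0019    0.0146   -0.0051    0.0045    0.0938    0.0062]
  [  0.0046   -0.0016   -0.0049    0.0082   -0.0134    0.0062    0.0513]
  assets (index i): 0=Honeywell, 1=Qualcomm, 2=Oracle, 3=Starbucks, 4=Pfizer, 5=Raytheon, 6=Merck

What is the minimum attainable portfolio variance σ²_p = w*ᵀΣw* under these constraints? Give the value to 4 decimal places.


0.0238

g=Σ⁻¹μ = [2.1207  0.5843  0.3711  1.2732  1.2720  1.7457  0.9509]
h=Σ⁻¹𝟙 = [9.9449  11.3982  11.2582  12.4262  10.3801  8.1694  19.7701]
a=μᵀg=1.116330  b=𝟙ᵀg=8.317856  c=𝟙ᵀh=83.347137  D=ac−b²=23.856170
λ₁=(c·0.158−b)/D = (83.347137·0.158−8.317856)/23.856170 = 0.203343
λ₂=(a−b·0.158)/D = (1.116330−8.317856·0.158)/23.856170 = -0.008295
w* = 0.203343·g + -0.008295·h:
  w_0 = 0.203343·2.1207 + -0.008295·9.9449 = 0.3487  (Honeywell)
  w_1 = 0.203343·0.5843 + -0.008295·11.3982 = 0.0243  (Qualcomm)
  w_2 = 0.203343·0.3711 + -0.008295·11.2582 = -0.0179  (Oracle)
  w_3 = 0.203343·1.2732 + -0.008295·12.4262 = 0.1558  (Starbucks)
  w_4 = 0.203343·1.2720 + -0.008295·10.3801 = 0.1726  (Pfizer)
  w_5 = 0.203343·1.7457 + -0.008295·8.1694 = 0.2872  (Raytheon)
  w_6 = 0.203343·0.9509 + -0.008295·19.7701 = 0.0294  (Merck)
Σw_i=1.0000  μᵀw=0.1580
σ²=wᵀΣw=λ₁·μ_p+λ₂ = 0.203343·0.158 + -0.008295 = 0.023833 ≈ 0.0238
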